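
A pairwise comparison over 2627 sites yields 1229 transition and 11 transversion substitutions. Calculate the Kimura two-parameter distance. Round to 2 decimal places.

1.41

P = 1229/2627 ≈ 0.467834 and Q = 11/2627 ≈ 0.004187.
Under the Kimura two-parameter model, d = −½ ln(1 − 2P − Q) − ¼ ln(1 − 2Q).
1 − 2P − Q = 0.060145, giving −½ ln(0.060145) = 1.405498.
1 − 2Q = 0.991626, giving −¼ ln(0.991626) = 0.002102.
d = 1.405498 + 0.002102 = 1.407600.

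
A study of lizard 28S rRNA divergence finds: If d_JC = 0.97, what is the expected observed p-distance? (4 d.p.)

p = (3/4)(1 − e^(−4d/3)) = 0.75 × (1 − e^(-1.293333)) = 0.75 × (1 − 0.274355) = 0.544234.

0.5442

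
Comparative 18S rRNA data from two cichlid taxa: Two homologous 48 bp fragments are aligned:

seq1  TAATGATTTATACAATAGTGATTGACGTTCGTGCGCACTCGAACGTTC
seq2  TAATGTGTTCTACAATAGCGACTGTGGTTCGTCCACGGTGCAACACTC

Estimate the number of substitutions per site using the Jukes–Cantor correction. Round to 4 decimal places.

0.4042

The sequences differ at 15 of 48 sites, so p = 15/48 = 0.3125.
d = −(3/4) ln(1 − 4p/3) = −0.75 ln(1 − 0.416667) = −0.75 ln(0.583333)
  = −0.75 × (-0.538997) = 0.404248 substitutions/site.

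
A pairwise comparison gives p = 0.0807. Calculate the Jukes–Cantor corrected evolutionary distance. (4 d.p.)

d = −(3/4) ln(1 − 4p/3) = −0.75 ln(1 − 0.1076) = −0.75 ln(0.8924)
  = −0.75 × (-0.113841) = 0.085381 substitutions/site.

0.0854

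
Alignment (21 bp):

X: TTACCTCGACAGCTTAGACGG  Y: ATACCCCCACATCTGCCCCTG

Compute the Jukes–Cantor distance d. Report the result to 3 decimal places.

The sequences differ at 9 of 21 sites (1, 6, 8, 12, 15, 16, 17, 18, 20), so p = 9/21 ≈ 0.428571.
d = −(3/4) ln(1 − 4p/3) = −0.75 ln(1 − 0.571428) = −0.75 ln(0.428572)
  = −0.75 × (-0.847297) = 0.635473 substitutions/site.

0.635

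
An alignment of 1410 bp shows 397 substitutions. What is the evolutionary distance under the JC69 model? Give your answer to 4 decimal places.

p = 397/1410 ≈ 0.28156.
d = −(3/4) ln(1 − 4p/3) = −0.75 ln(1 − 0.375413) = −0.75 ln(0.624587)
  = −0.75 × (-0.470665) = 0.352999 substitutions/site.

0.3530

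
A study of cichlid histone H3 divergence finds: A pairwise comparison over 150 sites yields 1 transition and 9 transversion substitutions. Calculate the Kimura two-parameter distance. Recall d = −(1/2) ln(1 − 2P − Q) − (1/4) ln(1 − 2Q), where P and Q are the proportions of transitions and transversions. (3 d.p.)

0.070

P = 1/150 ≈ 0.006667 and Q = 9/150 = 0.06.
Under the Kimura two-parameter model, d = −½ ln(1 − 2P − Q) − ¼ ln(1 − 2Q).
1 − 2P − Q = 0.926666, giving −½ ln(0.926666) = 0.038081.
1 − 2Q = 0.88, giving −¼ ln(0.88) = 0.031958.
d = 0.038081 + 0.031958 = 0.070039.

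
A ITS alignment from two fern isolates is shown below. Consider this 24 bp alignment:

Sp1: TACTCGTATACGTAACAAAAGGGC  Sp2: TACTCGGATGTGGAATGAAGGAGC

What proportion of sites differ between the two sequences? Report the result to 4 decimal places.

0.3333

The sequences differ at 8 of 24 positions (sites 7, 10, 11, 13, 16, 17, 20, 22).
p = 8/24 = 0.333333… ≈ 0.3333 (to 4 d.p.).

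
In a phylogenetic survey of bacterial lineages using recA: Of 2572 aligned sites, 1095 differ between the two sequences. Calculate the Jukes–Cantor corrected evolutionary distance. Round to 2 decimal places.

p = 1095/2572 ≈ 0.425739.
d = −(3/4) ln(1 − 4p/3) = −0.75 ln(1 − 0.567652) = −0.75 ln(0.432348)
  = −0.75 × (-0.838524) = 0.628893 substitutions/site.

0.63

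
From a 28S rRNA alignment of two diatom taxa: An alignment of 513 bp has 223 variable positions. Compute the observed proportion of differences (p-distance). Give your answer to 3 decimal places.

0.435

p = 223/513 = 0.434697… ≈ 0.435 (to 3 d.p.).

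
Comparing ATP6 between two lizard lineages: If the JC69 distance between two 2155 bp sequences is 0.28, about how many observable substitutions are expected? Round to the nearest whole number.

Invert JC69: p = (3/4)(1 − e^(−4d/3)) = 0.75 × (1 − e^(-0.373333)) = 0.75 × (1 − 0.688436) = 0.233673.
Expected differing sites = pL ≈ 0.233673 × 2155 = 503.565315 ≈ 504.

504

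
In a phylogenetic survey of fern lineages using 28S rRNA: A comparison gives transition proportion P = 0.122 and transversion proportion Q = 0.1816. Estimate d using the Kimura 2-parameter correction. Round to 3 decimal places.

0.390

Under the Kimura two-parameter model, d = −½ ln(1 − 2P − Q) − ¼ ln(1 − 2Q).
1 − 2P − Q = 0.5744, giving −½ ln(0.5744) = 0.277215.
1 − 2Q = 0.6368, giving −¼ ln(0.6368) = 0.112825.
d = 0.277215 + 0.112825 = 0.390040.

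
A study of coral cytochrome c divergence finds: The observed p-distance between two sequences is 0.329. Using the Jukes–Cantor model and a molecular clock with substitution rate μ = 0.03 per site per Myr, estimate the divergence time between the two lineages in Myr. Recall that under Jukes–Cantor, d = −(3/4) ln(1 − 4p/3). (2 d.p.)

7.22

d = −(3/4) ln(1 − 4p/3) = −0.75 ln(1 − 0.438667) = −0.75 ln(0.561333)
  = −0.75 × (-0.577441) = 0.433081 substitutions/site.
Under a molecular clock d = 2μt, so t = d/(2μ) = 0.433081 / (2 × 0.03) = 7.22 Myr.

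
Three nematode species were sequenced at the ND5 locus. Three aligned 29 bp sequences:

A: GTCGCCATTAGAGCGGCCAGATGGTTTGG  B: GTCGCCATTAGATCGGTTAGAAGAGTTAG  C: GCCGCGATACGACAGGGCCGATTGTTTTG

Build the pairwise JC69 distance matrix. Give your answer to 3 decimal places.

d(A,B) = 0.291, d(A,C) = 0.462, d(B,C) = 0.774

A–B: 7/29 sites differ → p ≈ 0.241379, d = −0.75 ln(1 − 0.321839) = 0.291278 ≈ 0.291.
A–C: 10/29 sites differ → p ≈ 0.344828, d = −0.75 ln(1 − 0.459771) = 0.461822 ≈ 0.462.
B–C: 14/29 sites differ → p ≈ 0.482759, d = −0.75 ln(1 − 0.643679) = 0.773942 ≈ 0.774.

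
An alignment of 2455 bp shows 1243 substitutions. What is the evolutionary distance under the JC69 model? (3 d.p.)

0.843

p = 1243/2455 ≈ 0.506314.
d = −(3/4) ln(1 − 4p/3) = −0.75 ln(1 − 0.675085) = −0.75 ln(0.324915)
  = −0.75 × (-1.124192) = 0.843144 substitutions/site.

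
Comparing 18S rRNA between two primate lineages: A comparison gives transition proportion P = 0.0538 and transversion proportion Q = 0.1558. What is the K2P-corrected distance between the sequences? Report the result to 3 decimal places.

Under the Kimura two-parameter model, d = −½ ln(1 − 2P − Q) − ¼ ln(1 − 2Q).
1 − 2P − Q = 0.7366, giving −½ ln(0.7366) = 0.152855.
1 − 2Q = 0.6884, giving −¼ ln(0.6884) = 0.093346.
d = 0.152855 + 0.093346 = 0.246201.

0.246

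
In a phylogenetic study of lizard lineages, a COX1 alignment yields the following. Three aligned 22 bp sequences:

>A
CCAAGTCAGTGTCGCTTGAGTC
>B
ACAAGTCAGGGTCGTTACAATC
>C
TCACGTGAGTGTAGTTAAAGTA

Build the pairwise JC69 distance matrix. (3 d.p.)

A–B: 6/22 sites differ → p ≈ 0.272727, d = −0.75 ln(1 − 0.363636) = 0.338988 ≈ 0.339.
A–C: 8/22 sites differ → p ≈ 0.363636, d = −0.75 ln(1 − 0.484848) = 0.497470 ≈ 0.497.
B–C: 8/22 sites differ → p ≈ 0.363636, d = −0.75 ln(1 − 0.484848) = 0.497470 ≈ 0.497.

d(A,B) = 0.339, d(A,C) = 0.497, d(B,C) = 0.497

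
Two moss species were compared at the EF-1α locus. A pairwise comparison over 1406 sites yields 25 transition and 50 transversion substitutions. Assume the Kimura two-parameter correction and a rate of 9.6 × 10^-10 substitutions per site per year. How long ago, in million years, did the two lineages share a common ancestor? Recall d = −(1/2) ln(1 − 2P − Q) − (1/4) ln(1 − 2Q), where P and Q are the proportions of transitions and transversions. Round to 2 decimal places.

P = 25/1406 ≈ 0.017781 and Q = 50/1406 ≈ 0.035562.
Under the Kimura two-parameter model, d = −½ ln(1 − 2P − Q) − ¼ ln(1 − 2Q).
1 − 2P − Q = 0.928876, giving −½ ln(0.928876) = 0.036890.
1 − 2Q = 0.928876, giving −¼ ln(0.928876) = 0.018445.
d = 0.036890 + 0.018445 = 0.055335.
Under a molecular clock d = 2μt, so t = d/(2μ) = 0.055335 / (2 × 9.6 × 10^-10) = 28.82 million years.

28.82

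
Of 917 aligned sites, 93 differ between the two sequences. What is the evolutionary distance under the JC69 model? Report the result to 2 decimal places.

0.11

p = 93/917 ≈ 0.101418.
d = −(3/4) ln(1 − 4p/3) = −0.75 ln(1 − 0.135224) = −0.75 ln(0.864776)
  = −0.75 × (-0.145285) = 0.108964 substitutions/site.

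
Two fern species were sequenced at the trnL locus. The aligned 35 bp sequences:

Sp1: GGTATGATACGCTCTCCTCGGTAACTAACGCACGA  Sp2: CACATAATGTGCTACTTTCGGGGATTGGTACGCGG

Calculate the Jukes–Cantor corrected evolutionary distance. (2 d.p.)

0.96

The sequences differ at 19 of 35 sites, so p = 19/35 ≈ 0.542857.
d = −(3/4) ln(1 − 4p/3) = −0.75 ln(1 − 0.723809) = −0.75 ln(0.276191)
  = −0.75 × (-1.286663) = 0.964997 substitutions/site.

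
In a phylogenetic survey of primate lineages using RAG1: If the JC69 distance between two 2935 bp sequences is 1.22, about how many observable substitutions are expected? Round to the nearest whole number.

Invert JC69: p = (3/4)(1 − e^(−4d/3)) = 0.75 × (1 − e^(-1.626667)) = 0.75 × (1 − 0.196584) = 0.602562.
Expected differing sites = pL ≈ 0.602562 × 2935 = 1768.51947 ≈ 1769.

1769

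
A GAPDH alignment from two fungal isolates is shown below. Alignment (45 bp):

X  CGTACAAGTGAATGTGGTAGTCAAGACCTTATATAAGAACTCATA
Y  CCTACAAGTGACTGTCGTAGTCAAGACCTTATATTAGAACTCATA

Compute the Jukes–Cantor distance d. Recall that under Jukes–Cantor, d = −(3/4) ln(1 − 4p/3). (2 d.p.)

The sequences differ at 4 of 45 sites (2, 12, 16, 35), so p = 4/45 ≈ 0.088889.
d = −(3/4) ln(1 − 4p/3) = −0.75 ln(1 − 0.118519) = −0.75 ln(0.881481)
  = −0.75 × (-0.126152) = 0.094614 substitutions/site.

0.09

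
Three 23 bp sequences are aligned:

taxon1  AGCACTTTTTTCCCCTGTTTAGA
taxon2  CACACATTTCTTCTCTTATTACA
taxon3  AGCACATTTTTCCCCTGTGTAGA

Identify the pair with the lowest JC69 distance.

taxon1 and taxon3

taxon1–taxon2: 9/23 differ, p = 0.391, d = 0.553.
taxon1–taxon3: 2/23 differ, p = 0.087, d = 0.092.
taxon2–taxon3: 9/23 differ, p = 0.391, d = 0.553.
The smallest distance is between taxon1 and taxon3.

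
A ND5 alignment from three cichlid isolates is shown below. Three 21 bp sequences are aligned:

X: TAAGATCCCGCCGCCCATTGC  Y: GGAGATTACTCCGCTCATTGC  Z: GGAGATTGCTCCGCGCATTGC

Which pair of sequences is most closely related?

Y and Z

X–Y: 6/21 differ, p = 0.286, d = 0.360.
X–Z: 6/21 differ, p = 0.286, d = 0.360.
Y–Z: 2/21 differ, p = 0.095, d = 0.102.
The smallest distance is between Y and Z.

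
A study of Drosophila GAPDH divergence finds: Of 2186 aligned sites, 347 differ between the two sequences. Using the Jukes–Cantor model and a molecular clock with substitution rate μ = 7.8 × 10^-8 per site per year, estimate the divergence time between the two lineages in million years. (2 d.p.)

p = 347/2186 ≈ 0.158737.
d = −(3/4) ln(1 − 4p/3) = −0.75 ln(1 − 0.211649) = −0.75 ln(0.788351)
  = −0.75 × (-0.237812) = 0.178359 substitutions/site.
Under a molecular clock d = 2μt, so t = d/(2μ) = 0.178359 / (2 × 7.8 × 10^-8) = 1.14 million years.

1.14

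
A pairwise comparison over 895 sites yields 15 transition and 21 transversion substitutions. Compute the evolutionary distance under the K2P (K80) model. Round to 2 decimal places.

0.04

P = 15/895 ≈ 0.01676 and Q = 21/895 ≈ 0.023464.
Under the Kimura two-parameter model, d = −½ ln(1 − 2P − Q) − ¼ ln(1 − 2Q).
1 − 2P − Q = 0.943016, giving −½ ln(0.943016) = 0.029336.
1 − 2Q = 0.953072, giving −¼ ln(0.953072) = 0.012016.
d = 0.029336 + 0.012016 = 0.041352.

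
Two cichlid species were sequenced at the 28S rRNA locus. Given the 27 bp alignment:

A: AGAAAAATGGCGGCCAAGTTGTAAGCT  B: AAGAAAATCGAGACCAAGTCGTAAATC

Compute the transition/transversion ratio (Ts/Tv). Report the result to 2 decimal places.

3.50

Transitions are A↔G and C↔T; transversions are all other mismatches.
Transitions: 7. Transversions: 2.
R = 7/2 = 3.50.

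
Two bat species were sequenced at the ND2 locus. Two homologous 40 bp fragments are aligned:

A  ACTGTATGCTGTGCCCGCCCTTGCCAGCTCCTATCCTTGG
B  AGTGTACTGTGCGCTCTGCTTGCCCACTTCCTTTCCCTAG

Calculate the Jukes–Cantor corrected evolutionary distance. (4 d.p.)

The sequences differ at 16 of 40 sites, so p = 16/40 = 0.4.
d = −(3/4) ln(1 − 4p/3) = −0.75 ln(1 − 0.533333) = −0.75 ln(0.466667)
  = −0.75 × (-0.762139) = 0.571604 substitutions/site.

0.5716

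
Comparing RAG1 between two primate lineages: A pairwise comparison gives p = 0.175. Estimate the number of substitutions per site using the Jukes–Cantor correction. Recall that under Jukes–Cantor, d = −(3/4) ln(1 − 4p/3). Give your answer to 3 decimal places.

0.199

d = −(3/4) ln(1 − 4p/3) = −0.75 ln(1 − 0.233333) = −0.75 ln(0.766667)
  = −0.75 × (-0.265703) = 0.199277 substitutions/site.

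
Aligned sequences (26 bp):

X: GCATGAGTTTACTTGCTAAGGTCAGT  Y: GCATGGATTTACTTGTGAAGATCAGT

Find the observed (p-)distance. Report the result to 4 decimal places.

The sequences differ at 5 of 26 positions (sites 6, 7, 16, 17, 21).
p = 5/26 = 0.192307… ≈ 0.1923 (to 4 d.p.).

0.1923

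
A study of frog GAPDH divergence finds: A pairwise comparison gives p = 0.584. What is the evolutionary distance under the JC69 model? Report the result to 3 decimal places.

d = −(3/4) ln(1 − 4p/3) = −0.75 ln(1 − 0.778667) = −0.75 ln(0.221333)
  = −0.75 × (-1.508087) = 1.131065 substitutions/site.

1.131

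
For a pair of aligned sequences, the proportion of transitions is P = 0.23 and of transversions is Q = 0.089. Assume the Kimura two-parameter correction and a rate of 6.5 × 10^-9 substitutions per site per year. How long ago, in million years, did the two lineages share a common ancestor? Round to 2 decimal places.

Under the Kimura two-parameter model, d = −½ ln(1 − 2P − Q) − ¼ ln(1 − 2Q).
1 − 2P − Q = 0.451, giving −½ ln(0.451) = 0.398144.
1 − 2Q = 0.822, giving −¼ ln(0.822) = 0.049004.
d = 0.398144 + 0.049004 = 0.447148.
Under a molecular clock d = 2μt, so t = d/(2μ) = 0.447148 / (2 × 6.5 × 10^-9) = 34.40 million years.

34.40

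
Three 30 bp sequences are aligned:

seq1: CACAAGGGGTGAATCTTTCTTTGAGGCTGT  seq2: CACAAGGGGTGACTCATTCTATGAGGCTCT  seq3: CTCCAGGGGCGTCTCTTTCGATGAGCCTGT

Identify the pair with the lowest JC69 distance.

seq1–seq2: 4/30 differ, p = 0.133, d = 0.147.
seq1–seq3: 8/30 differ, p = 0.267, d = 0.330.
seq2–seq3: 8/30 differ, p = 0.267, d = 0.330.
The smallest distance is between seq1 and seq2.

seq1 and seq2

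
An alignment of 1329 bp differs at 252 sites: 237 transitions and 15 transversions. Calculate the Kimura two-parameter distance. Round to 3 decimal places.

P = 237/1329 ≈ 0.17833 and Q = 15/1329 ≈ 0.011287.
Under the Kimura two-parameter model, d = −½ ln(1 − 2P − Q) − ¼ ln(1 − 2Q).
1 − 2P − Q = 0.632053, giving −½ ln(0.632053) = 0.229391.
1 − 2Q = 0.977426, giving −¼ ln(0.977426) = 0.005708.
d = 0.229391 + 0.005708 = 0.235099.

0.235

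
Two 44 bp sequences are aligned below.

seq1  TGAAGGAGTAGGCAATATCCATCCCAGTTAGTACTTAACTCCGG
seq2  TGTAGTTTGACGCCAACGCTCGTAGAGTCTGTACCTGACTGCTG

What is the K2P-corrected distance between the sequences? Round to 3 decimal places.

Of 44 sites, 5 differences are transitions and 17 are transversions, so P = 5/44 ≈ 0.113636 and Q = 17/44 ≈ 0.386364.
Under the Kimura two-parameter model, d = −½ ln(1 − 2P − Q) − ¼ ln(1 − 2Q).
1 − 2P − Q = 0.386364, giving −½ ln(0.386364) = 0.475488.
1 − 2Q = 0.227272, giving −¼ ln(0.227272) = 0.370402.
d = 0.475488 + 0.370402 = 0.845890.

0.846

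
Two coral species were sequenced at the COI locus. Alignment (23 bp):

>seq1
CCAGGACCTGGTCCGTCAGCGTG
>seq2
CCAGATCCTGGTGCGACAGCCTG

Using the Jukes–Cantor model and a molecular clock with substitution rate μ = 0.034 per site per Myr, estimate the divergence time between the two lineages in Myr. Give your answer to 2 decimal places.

3.78

The sequences differ at 5 of 23 sites (5, 6, 13, 16, 21), so p = 5/23 ≈ 0.217391.
d = −(3/4) ln(1 − 4p/3) = −0.75 ln(1 − 0.289855) = −0.75 ln(0.710145)
  = −0.75 × (-0.342286) = 0.256715 substitutions/site.
Under a molecular clock d = 2μt, so t = d/(2μ) = 0.256715 / (2 × 0.034) = 3.78 Myr.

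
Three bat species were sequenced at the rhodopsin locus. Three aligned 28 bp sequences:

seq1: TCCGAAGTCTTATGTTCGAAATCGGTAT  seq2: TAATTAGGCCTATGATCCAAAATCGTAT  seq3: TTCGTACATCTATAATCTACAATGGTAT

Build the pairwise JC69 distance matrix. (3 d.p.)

seq1–seq2: 11/28 sites differ → p ≈ 0.392857, d = −0.75 ln(1 − 0.523809) = 0.556452 ≈ 0.556.
seq1–seq3: 12/28 sites differ → p ≈ 0.428571, d = −0.75 ln(1 − 0.571428) = 0.635472 ≈ 0.635.
seq2–seq3: 10/28 sites differ → p ≈ 0.357143, d = −0.75 ln(1 − 0.476191) = 0.484971 ≈ 0.485.

d(seq1,seq2) = 0.556, d(seq1,seq3) = 0.635, d(seq2,seq3) = 0.485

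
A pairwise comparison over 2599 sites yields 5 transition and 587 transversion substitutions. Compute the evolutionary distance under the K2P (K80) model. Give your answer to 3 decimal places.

0.281

P = 5/2599 ≈ 0.001924 and Q = 587/2599 ≈ 0.225856.
Under the Kimura two-parameter model, d = −½ ln(1 − 2P − Q) − ¼ ln(1 − 2Q).
1 − 2P − Q = 0.770296, giving −½ ln(0.770296) = 0.130490.
1 − 2Q = 0.548288, giving −¼ ln(0.548288) = 0.150239.
d = 0.130490 + 0.150239 = 0.280729.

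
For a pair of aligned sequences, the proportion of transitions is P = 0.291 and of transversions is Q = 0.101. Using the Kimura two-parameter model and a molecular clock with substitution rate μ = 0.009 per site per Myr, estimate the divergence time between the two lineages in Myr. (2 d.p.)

Under the Kimura two-parameter model, d = −½ ln(1 − 2P − Q) − ¼ ln(1 − 2Q).
1 − 2P − Q = 0.317, giving −½ ln(0.317) = 0.574427.
1 − 2Q = 0.798, giving −¼ ln(0.798) = 0.056412.
d = 0.574427 + 0.056412 = 0.630839.
Under a molecular clock d = 2μt, so t = d/(2μ) = 0.630839 / (2 × 0.009) = 35.05 Myr.

35.05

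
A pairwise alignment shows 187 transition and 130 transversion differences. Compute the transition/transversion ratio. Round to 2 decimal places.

1.44

R = 187/130 = 1.438461… ≈ 1.44 (to 2 d.p.).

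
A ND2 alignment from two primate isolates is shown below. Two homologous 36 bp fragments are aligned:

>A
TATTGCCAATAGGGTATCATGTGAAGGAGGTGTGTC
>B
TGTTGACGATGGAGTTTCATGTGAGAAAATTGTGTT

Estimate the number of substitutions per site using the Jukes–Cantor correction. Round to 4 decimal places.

0.4408

The sequences differ at 12 of 36 sites, so p = 12/36 ≈ 0.333333.
d = −(3/4) ln(1 − 4p/3) = −0.75 ln(1 − 0.444444) = −0.75 ln(0.555556)
  = −0.75 × (-0.587786) = 0.440840 substitutions/site.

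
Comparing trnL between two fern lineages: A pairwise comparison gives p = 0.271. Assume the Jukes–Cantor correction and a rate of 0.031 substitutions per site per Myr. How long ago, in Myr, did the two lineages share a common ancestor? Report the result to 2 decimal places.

5.42

d = −(3/4) ln(1 − 4p/3) = −0.75 ln(1 − 0.361333) = −0.75 ln(0.638667)
  = −0.75 × (-0.448372) = 0.336279 substitutions/site.
Under a molecular clock d = 2μt, so t = d/(2μ) = 0.336279 / (2 × 0.031) = 5.42 Myr.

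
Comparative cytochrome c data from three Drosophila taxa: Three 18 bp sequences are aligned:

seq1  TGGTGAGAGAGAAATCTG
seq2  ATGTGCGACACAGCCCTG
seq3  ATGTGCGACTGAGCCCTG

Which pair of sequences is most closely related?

seq1–seq2: 8/18 differ, p = 0.444, d = 0.673.
seq1–seq3: 8/18 differ, p = 0.444, d = 0.673.
seq2–seq3: 2/18 differ, p = 0.111, d = 0.120.
The smallest distance is between seq2 and seq3.

seq2 and seq3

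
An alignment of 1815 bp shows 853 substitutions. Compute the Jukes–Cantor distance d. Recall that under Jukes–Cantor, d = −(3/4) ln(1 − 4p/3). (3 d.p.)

0.739

p = 853/1815 ≈ 0.469972.
d = −(3/4) ln(1 − 4p/3) = −0.75 ln(1 − 0.626629) = −0.75 ln(0.373371)
  = −0.75 × (-0.985183) = 0.738887 substitutions/site.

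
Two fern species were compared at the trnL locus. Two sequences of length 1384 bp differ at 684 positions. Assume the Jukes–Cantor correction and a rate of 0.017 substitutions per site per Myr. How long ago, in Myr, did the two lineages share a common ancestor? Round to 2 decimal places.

p = 684/1384 ≈ 0.49422.
d = −(3/4) ln(1 − 4p/3) = −0.75 ln(1 − 0.65896) = −0.75 ln(0.34104)
  = −0.75 × (-1.075756) = 0.806817 substitutions/site.
Under a molecular clock d = 2μt, so t = d/(2μ) = 0.806817 / (2 × 0.017) = 23.73 Myr.

23.73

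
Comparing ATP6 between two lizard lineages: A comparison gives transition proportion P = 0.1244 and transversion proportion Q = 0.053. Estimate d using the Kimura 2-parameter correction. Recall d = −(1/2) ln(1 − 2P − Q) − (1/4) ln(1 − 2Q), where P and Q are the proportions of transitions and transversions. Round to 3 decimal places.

Under the Kimura two-parameter model, d = −½ ln(1 − 2P − Q) − ¼ ln(1 − 2Q).
1 − 2P − Q = 0.6982, giving −½ ln(0.6982) = 0.179625.
1 − 2Q = 0.894, giving −¼ ln(0.894) = 0.028012.
d = 0.179625 + 0.028012 = 0.207637.

0.208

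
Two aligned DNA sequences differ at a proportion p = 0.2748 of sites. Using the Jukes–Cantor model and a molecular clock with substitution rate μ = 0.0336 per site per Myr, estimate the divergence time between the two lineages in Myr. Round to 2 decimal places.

5.09

d = −(3/4) ln(1 − 4p/3) = −0.75 ln(1 − 0.3664) = −0.75 ln(0.6336)
  = −0.75 × (-0.456337) = 0.342253 substitutions/site.
Under a molecular clock d = 2μt, so t = d/(2μ) = 0.342253 / (2 × 0.0336) = 5.09 Myr.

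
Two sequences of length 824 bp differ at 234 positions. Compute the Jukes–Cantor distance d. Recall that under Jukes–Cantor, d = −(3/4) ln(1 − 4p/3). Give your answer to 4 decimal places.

p = 234/824 ≈ 0.283981.
d = −(3/4) ln(1 − 4p/3) = −0.75 ln(1 − 0.378641) = −0.75 ln(0.621359)
  = −0.75 × (-0.475846) = 0.356885 substitutions/site.

0.3569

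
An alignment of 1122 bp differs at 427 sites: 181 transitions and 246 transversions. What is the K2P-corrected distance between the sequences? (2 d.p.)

P = 181/1122 ≈ 0.161319 and Q = 246/1122 ≈ 0.219251.
Under the Kimura two-parameter model, d = −½ ln(1 − 2P − Q) − ¼ ln(1 − 2Q).
1 − 2P − Q = 0.458111, giving −½ ln(0.458111) = 0.390322.
1 − 2Q = 0.561498, giving −¼ ln(0.561498) = 0.144287.
d = 0.390322 + 0.144287 = 0.534609.

0.53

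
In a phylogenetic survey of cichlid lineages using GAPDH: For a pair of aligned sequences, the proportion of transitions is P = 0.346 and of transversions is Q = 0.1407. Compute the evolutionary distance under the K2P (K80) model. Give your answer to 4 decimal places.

0.9766

Under the Kimura two-parameter model, d = −½ ln(1 − 2P − Q) − ¼ ln(1 − 2Q).
1 − 2P − Q = 0.1673, giving −½ ln(0.1673) = 0.893983.
1 − 2Q = 0.7186, giving −¼ ln(0.7186) = 0.082613.
d = 0.893983 + 0.082613 = 0.976596.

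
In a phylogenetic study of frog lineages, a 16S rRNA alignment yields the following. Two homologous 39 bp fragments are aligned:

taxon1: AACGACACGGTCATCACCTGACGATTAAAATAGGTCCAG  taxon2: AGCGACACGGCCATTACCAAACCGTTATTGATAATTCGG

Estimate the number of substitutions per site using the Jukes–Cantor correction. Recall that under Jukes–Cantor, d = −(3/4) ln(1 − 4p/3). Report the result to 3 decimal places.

0.594

The sequences differ at 16 of 39 sites, so p = 16/39 ≈ 0.410256.
d = −(3/4) ln(1 − 4p/3) = −0.75 ln(1 − 0.547008) = −0.75 ln(0.452992)
  = −0.75 × (-0.791881) = 0.593911 substitutions/site.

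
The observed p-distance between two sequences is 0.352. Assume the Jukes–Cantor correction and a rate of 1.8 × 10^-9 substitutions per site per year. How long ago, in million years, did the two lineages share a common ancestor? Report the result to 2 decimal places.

d = −(3/4) ln(1 − 4p/3) = −0.75 ln(1 − 0.469333) = −0.75 ln(0.530667)
  = −0.75 × (-0.633621) = 0.475216 substitutions/site.
Under a molecular clock d = 2μt, so t = d/(2μ) = 0.475216 / (2 × 1.8 × 10^-9) = 132.00 million years.

132.00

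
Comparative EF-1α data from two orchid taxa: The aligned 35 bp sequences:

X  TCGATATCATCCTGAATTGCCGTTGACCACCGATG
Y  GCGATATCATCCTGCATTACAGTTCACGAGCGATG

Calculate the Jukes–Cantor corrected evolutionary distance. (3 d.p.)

The sequences differ at 7 of 35 sites (1, 15, 19, 21, 25, 28, 30), so p = 7/35 = 0.2.
d = −(3/4) ln(1 − 4p/3) = −0.75 ln(1 − 0.266667) = −0.75 ln(0.733333)
  = −0.75 × (-0.310155) = 0.232616 substitutions/site.

0.233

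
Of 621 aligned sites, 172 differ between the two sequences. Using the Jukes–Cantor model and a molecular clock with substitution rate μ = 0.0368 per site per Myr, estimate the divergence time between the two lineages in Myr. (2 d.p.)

4.70

p = 172/621 ≈ 0.276973.
d = −(3/4) ln(1 − 4p/3) = −0.75 ln(1 − 0.369297) = −0.75 ln(0.630703)
  = −0.75 × (-0.460920) = 0.345690 substitutions/site.
Under a molecular clock d = 2μt, so t = d/(2μ) = 0.345690 / (2 × 0.0368) = 4.70 Myr.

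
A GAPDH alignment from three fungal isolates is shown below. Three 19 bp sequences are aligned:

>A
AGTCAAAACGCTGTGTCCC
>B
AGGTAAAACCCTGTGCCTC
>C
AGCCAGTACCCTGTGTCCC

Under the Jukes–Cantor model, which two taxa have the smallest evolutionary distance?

A and C

A–B: 5/19 differ, p = 0.263, d = 0.324.
A–C: 4/19 differ, p = 0.211, d = 0.247.
B–C: 6/19 differ, p = 0.316, d = 0.410.
The smallest distance is between A and C.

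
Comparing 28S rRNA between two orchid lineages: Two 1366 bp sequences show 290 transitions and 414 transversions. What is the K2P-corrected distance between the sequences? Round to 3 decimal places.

0.883

P = 290/1366 ≈ 0.212299 and Q = 414/1366 ≈ 0.303075.
Under the Kimura two-parameter model, d = −½ ln(1 − 2P − Q) − ¼ ln(1 − 2Q).
1 − 2P − Q = 0.272327, giving −½ ln(0.272327) = 0.650376.
1 − 2Q = 0.39385, giving −¼ ln(0.39385) = 0.232946.
d = 0.650376 + 0.232946 = 0.883322.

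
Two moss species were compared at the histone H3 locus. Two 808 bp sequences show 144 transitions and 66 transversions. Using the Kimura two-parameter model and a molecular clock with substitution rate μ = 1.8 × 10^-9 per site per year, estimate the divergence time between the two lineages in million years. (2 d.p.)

P = 144/808 ≈ 0.178218 and Q = 66/808 ≈ 0.081683.
Under the Kimura two-parameter model, d = −½ ln(1 − 2P − Q) − ¼ ln(1 − 2Q).
1 − 2P − Q = 0.561881, giving −½ ln(0.561881) = 0.288233.
1 − 2Q = 0.836634, giving −¼ ln(0.836634) = 0.044592.
d = 0.288233 + 0.044592 = 0.332825.
Under a molecular clock d = 2μt, so t = d/(2μ) = 0.332825 / (2 × 1.8 × 10^-9) = 92.45 million years.

92.45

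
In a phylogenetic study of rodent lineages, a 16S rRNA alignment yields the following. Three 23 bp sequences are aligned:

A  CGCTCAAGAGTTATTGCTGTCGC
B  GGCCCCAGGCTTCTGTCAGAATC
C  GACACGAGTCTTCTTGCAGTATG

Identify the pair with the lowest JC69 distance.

A–B: 12/23 differ, p = 0.522, d = 0.892.
A–C: 11/23 differ, p = 0.478, d = 0.761.
B–C: 8/23 differ, p = 0.348, d = 0.467.
The smallest distance is between B and C.

B and C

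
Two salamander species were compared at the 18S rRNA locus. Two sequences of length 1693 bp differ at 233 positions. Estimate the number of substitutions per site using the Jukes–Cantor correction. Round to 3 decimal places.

p = 233/1693 ≈ 0.137626.
d = −(3/4) ln(1 − 4p/3) = −0.75 ln(1 − 0.183501) = −0.75 ln(0.816499)
  = −0.75 × (-0.202730) = 0.152048 substitutions/site.

0.152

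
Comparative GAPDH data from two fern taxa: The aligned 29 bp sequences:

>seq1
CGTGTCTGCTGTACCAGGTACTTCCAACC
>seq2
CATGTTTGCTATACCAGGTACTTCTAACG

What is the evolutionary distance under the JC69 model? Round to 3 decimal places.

0.196

The sequences differ at 5 of 29 sites (2, 6, 11, 25, 29), so p = 5/29 ≈ 0.172414.
d = −(3/4) ln(1 − 4p/3) = −0.75 ln(1 − 0.229885) = −0.75 ln(0.770115)
  = −0.75 × (-0.261215) = 0.195911 substitutions/site.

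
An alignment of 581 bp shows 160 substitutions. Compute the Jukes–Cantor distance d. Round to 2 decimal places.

p = 160/581 ≈ 0.275387.
d = −(3/4) ln(1 − 4p/3) = −0.75 ln(1 − 0.367183) = −0.75 ln(0.632817)
  = −0.75 × (-0.457574) = 0.343181 substitutions/site.

0.34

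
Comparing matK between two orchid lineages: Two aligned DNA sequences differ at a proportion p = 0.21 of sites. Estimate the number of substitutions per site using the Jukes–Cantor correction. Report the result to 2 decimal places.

d = −(3/4) ln(1 − 4p/3) = −0.75 ln(1 − 0.28) = −0.75 ln(0.72)
  = −0.75 × (-0.328504) = 0.246378 substitutions/site.

0.25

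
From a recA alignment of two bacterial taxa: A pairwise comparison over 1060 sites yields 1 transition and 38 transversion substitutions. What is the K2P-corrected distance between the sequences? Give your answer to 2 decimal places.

0.04

P = 1/1060 ≈ 0.000943 and Q = 38/1060 ≈ 0.035849.
Under the Kimura two-parameter model, d = −½ ln(1 − 2P − Q) − ¼ ln(1 − 2Q).
1 − 2P − Q = 0.962265, giving −½ ln(0.962265) = 0.019233.
1 − 2Q = 0.928302, giving −¼ ln(0.928302) = 0.018600.
d = 0.019233 + 0.018600 = 0.037833.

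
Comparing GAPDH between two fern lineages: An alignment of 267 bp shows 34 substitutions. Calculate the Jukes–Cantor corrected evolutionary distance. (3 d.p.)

0.140

p = 34/267 ≈ 0.127341.
d = −(3/4) ln(1 − 4p/3) = −0.75 ln(1 − 0.169788) = −0.75 ln(0.830212)
  = −0.75 × (-0.186074) = 0.139556 substitutions/site.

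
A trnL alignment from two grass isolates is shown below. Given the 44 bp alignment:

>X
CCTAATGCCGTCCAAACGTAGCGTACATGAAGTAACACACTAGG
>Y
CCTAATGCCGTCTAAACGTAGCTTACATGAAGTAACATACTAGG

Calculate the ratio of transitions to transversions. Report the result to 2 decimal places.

Transitions are A↔G and C↔T; transversions are all other mismatches.
Transitions: 2. Transversions: 1.
R = 2/1 = 2.00.

2.00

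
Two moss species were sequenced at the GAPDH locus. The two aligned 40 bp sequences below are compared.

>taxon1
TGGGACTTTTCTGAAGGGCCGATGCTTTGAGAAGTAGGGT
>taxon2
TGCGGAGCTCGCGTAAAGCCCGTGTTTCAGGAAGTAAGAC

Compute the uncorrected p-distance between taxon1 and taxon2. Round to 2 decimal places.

The sequences differ at 20 of 40 positions.
p = 20/40 = 0.50.

0.50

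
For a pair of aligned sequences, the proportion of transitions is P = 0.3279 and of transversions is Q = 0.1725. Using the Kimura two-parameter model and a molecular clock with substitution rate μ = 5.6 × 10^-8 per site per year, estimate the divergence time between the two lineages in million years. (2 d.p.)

Under the Kimura two-parameter model, d = −½ ln(1 − 2P − Q) − ¼ ln(1 − 2Q).
1 − 2P − Q = 0.1717, giving −½ ln(0.1717) = 0.881003.
1 − 2Q = 0.655, giving −¼ ln(0.655) = 0.105780.
d = 0.881003 + 0.105780 = 0.986783.
Under a molecular clock d = 2μt, so t = d/(2μ) = 0.986783 / (2 × 5.6 × 10^-8) = 8.81 million years.

8.81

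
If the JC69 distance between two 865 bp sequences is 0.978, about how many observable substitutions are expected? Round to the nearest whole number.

473

Invert JC69: p = (3/4)(1 − e^(−4d/3)) = 0.75 × (1 − e^(-1.304)) = 0.75 × (1 − 0.271444) = 0.546417.
Expected differing sites = pL ≈ 0.546417 × 865 = 472.650705 ≈ 473.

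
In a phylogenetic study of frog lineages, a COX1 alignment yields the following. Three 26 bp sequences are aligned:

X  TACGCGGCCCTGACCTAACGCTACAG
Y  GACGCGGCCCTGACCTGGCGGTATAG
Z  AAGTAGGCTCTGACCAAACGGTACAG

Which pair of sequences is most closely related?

X and Y

X–Y: 5/26 differ, p = 0.192, d = 0.222.
X–Z: 7/26 differ, p = 0.269, d = 0.334.
Y–Z: 9/26 differ, p = 0.346, d = 0.464.
The smallest distance is between X and Y.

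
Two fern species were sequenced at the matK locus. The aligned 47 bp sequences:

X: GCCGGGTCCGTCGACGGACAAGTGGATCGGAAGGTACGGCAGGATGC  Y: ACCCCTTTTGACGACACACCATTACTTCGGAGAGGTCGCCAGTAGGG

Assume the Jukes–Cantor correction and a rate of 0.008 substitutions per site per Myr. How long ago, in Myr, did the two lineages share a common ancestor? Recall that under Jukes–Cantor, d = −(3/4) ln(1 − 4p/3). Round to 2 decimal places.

45.87

The sequences differ at 22 of 47 sites, so p = 22/47 ≈ 0.468085.
d = −(3/4) ln(1 − 4p/3) = −0.75 ln(1 − 0.624113) = −0.75 ln(0.375887)
  = −0.75 × (-0.978467) = 0.733850 substitutions/site.
Under a molecular clock d = 2μt, so t = d/(2μ) = 0.733850 / (2 × 0.008) = 45.87 Myr.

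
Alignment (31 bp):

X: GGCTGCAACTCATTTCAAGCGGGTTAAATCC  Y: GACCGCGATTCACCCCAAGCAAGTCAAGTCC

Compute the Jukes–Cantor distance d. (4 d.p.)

The sequences differ at 11 of 31 sites, so p = 11/31 ≈ 0.354839.
d = −(3/4) ln(1 − 4p/3) = −0.75 ln(1 − 0.473119) = −0.75 ln(0.526881)
  = −0.75 × (-0.640781) = 0.480586 substitutions/site.

0.4806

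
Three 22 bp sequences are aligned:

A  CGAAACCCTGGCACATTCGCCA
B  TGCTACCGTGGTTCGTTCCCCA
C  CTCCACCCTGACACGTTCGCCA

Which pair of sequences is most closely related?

A–B: 8/22 differ, p = 0.364, d = 0.497.
A–C: 5/22 differ, p = 0.227, d = 0.271.
B–C: 8/22 differ, p = 0.364, d = 0.497.
The smallest distance is between A and C.

A and C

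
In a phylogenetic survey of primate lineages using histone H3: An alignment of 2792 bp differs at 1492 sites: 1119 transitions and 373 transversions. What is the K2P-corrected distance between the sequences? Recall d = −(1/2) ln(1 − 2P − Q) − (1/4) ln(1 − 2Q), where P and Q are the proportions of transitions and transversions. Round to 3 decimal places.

1.446

P = 1119/2792 ≈ 0.400788 and Q = 373/2792 ≈ 0.133596.
Under the Kimura two-parameter model, d = −½ ln(1 − 2P − Q) − ¼ ln(1 − 2Q).
1 − 2P − Q = 0.064828, giving −½ ln(0.064828) = 1.368009.
1 − 2Q = 0.732808, giving −¼ ln(0.732808) = 0.077718.
d = 1.368009 + 0.077718 = 1.445727.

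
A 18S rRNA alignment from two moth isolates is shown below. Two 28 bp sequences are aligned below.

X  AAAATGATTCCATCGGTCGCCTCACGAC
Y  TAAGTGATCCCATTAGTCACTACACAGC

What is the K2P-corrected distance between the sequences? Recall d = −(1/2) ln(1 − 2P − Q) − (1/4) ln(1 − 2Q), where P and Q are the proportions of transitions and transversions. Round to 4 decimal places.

0.5533

Of 28 sites, 8 differences are transitions and 2 are transversions, so P = 8/28 ≈ 0.285714 and Q = 2/28 ≈ 0.071429.
Under the Kimura two-parameter model, d = −½ ln(1 − 2P − Q) − ¼ ln(1 − 2Q).
1 − 2P − Q = 0.357143, giving −½ ln(0.357143) = 0.514810.
1 − 2Q = 0.857142, giving −¼ ln(0.857142) = 0.038538.
d = 0.514810 + 0.038538 = 0.553348.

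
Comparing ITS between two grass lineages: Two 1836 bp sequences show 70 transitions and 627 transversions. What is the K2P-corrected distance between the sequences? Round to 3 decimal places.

P = 70/1836 ≈ 0.038126 and Q = 627/1836 ≈ 0.341503.
Under the Kimura two-parameter model, d = −½ ln(1 − 2P − Q) − ¼ ln(1 − 2Q).
1 − 2P − Q = 0.582245, giving −½ ln(0.582245) = 0.270432.
1 − 2Q = 0.316994, giving −¼ ln(0.316994) = 0.287218.
d = 0.270432 + 0.287218 = 0.557650.

0.558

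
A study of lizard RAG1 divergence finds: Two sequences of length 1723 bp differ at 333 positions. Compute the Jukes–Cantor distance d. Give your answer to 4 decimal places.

p = 333/1723 ≈ 0.193268.
d = −(3/4) ln(1 − 4p/3) = −0.75 ln(1 − 0.257691) = −0.75 ln(0.742309)
  = −0.75 × (-0.297990) = 0.223493 substitutions/site.

0.2235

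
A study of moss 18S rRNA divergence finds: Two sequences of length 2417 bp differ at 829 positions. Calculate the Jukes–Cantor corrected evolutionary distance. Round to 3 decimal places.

0.458

p = 829/2417 ≈ 0.342987.
d = −(3/4) ln(1 − 4p/3) = −0.75 ln(1 − 0.457316) = −0.75 ln(0.542684)
  = −0.75 × (-0.611228) = 0.458421 substitutions/site.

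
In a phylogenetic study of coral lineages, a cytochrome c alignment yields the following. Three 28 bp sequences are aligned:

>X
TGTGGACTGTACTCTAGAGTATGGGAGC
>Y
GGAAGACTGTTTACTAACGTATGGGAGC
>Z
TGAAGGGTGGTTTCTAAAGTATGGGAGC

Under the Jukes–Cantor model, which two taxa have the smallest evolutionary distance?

Y and Z

X–Y: 8/28 differ, p = 0.286, d = 0.360.
X–Z: 8/28 differ, p = 0.286, d = 0.360.
Y–Z: 6/28 differ, p = 0.214, d = 0.252.
The smallest distance is between Y and Z.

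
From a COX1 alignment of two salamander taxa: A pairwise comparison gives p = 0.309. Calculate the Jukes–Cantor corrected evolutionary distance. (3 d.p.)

0.398

d = −(3/4) ln(1 − 4p/3) = −0.75 ln(1 − 0.412) = −0.75 ln(0.588)
  = −0.75 × (-0.531028) = 0.398271 substitutions/site.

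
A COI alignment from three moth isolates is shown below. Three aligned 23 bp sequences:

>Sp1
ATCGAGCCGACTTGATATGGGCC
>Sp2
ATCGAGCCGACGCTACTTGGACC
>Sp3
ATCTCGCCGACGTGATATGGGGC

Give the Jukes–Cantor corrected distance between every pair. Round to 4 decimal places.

Sp1–Sp2: 6/23 sites differ → p ≈ 0.26087, d = −0.75 ln(1 − 0.347827) = 0.320584 ≈ 0.3206.
Sp1–Sp3: 4/23 sites differ → p ≈ 0.173913, d = −0.75 ln(1 − 0.231884) = 0.197861 ≈ 0.1979.
Sp2–Sp3: 8/23 sites differ → p ≈ 0.347826, d = −0.75 ln(1 − 0.463768) = 0.467391 ≈ 0.4674.

d(Sp1,Sp2) = 0.3206, d(Sp1,Sp3) = 0.1979, d(Sp2,Sp3) = 0.4674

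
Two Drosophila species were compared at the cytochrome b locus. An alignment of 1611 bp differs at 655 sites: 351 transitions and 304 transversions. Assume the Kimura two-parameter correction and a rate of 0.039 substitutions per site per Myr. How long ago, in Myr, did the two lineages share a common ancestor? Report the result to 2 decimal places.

7.80

P = 351/1611 ≈ 0.217877 and Q = 304/1611 ≈ 0.188703.
Under the Kimura two-parameter model, d = −½ ln(1 − 2P − Q) − ¼ ln(1 − 2Q).
1 − 2P − Q = 0.375543, giving −½ ln(0.375543) = 0.489691.
1 − 2Q = 0.622594, giving −¼ ln(0.622594) = 0.118465.
d = 0.489691 + 0.118465 = 0.608156.
Under a molecular clock d = 2μt, so t = d/(2μ) = 0.608156 / (2 × 0.039) = 7.80 Myr.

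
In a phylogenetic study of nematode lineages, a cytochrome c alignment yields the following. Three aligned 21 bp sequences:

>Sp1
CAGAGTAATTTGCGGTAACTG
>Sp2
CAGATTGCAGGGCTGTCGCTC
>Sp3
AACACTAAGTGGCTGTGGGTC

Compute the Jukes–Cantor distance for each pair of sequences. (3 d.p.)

Sp1–Sp2: 10/21 sites differ → p ≈ 0.47619, d = −0.75 ln(1 − 0.63492) = 0.755729 ≈ 0.756.
Sp1–Sp3: 10/21 sites differ → p ≈ 0.47619, d = −0.75 ln(1 − 0.63492) = 0.755729 ≈ 0.756.
Sp2–Sp3: 9/21 sites differ → p ≈ 0.428571, d = −0.75 ln(1 − 0.571428) = 0.635472 ≈ 0.635.

d(Sp1,Sp2) = 0.756, d(Sp1,Sp3) = 0.756, d(Sp2,Sp3) = 0.635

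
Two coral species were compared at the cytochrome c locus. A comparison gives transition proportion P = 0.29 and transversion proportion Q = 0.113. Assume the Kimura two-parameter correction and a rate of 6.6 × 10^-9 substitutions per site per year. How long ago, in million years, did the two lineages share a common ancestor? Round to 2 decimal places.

49.58

Under the Kimura two-parameter model, d = −½ ln(1 − 2P − Q) − ¼ ln(1 − 2Q).
1 − 2P − Q = 0.307, giving −½ ln(0.307) = 0.590454.
1 − 2Q = 0.774, giving −¼ ln(0.774) = 0.064046.
d = 0.590454 + 0.064046 = 0.654500.
Under a molecular clock d = 2μt, so t = d/(2μ) = 0.654500 / (2 × 6.6 × 10^-9) = 49.58 million years.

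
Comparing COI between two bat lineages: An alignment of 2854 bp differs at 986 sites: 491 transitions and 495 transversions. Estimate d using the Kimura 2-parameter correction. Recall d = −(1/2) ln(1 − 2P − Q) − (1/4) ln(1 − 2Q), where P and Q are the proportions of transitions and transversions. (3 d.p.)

P = 491/2854 ≈ 0.172039 and Q = 495/2854 ≈ 0.173441.
Under the Kimura two-parameter model, d = −½ ln(1 − 2P − Q) − ¼ ln(1 − 2Q).
1 − 2P − Q = 0.482481, giving −½ ln(0.482481) = 0.364407.
1 − 2Q = 0.653118, giving −¼ ln(0.653118) = 0.106499.
d = 0.364407 + 0.106499 = 0.470906.

0.471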